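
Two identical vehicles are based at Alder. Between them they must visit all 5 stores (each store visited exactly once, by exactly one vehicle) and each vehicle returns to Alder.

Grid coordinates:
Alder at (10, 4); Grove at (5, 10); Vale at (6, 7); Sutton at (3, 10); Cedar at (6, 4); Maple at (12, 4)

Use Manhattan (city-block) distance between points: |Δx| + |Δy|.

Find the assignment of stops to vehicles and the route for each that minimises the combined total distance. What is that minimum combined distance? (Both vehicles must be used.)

Check every non-empty split of the stops between the two vehicles; for each half take its own optimal tour:
  {Grove} + {Vale, Sutton, Cedar, Maple}: 22 + 30 = 52
  {Vale} + {Grove, Sutton, Cedar, Maple}: 14 + 30 = 44
  {Grove, Vale} + {Sutton, Cedar, Maple}: 22 + 30 = 52
  {Sutton} + {Grove, Vale, Cedar, Maple}: 26 + 26 = 52
  {Grove, Sutton} + {Vale, Cedar, Maple}: 26 + 18 = 44
  {Vale, Sutton} + {Grove, Cedar, Maple}: 26 + 26 = 52
  … (15 splits in total)
  {Grove, Vale, Sutton, Cedar} + {Maple}: 26 + 4 = 30  ← best
Best: vehicle 1 Alder → Grove → Sutton → Vale → Cedar → Alder = 26; vehicle 2 Alder → Maple → Alder = 4; combined 30.

30 — the smallest possible combined total.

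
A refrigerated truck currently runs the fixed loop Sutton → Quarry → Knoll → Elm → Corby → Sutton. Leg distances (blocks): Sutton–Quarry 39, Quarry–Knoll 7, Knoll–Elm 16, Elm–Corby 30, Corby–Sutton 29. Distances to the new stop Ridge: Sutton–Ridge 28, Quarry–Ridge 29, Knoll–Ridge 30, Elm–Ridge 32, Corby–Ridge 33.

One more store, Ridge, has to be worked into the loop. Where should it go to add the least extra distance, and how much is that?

Insertion cost between consecutive stops i–j is d(i,Ridge) + d(Ridge,j) − d(i,j):
  between Sutton and Quarry: 28 + 29 − 39 = 18
  between Quarry and Knoll: 29 + 30 − 7 = 52
  between Knoll and Elm: 30 + 32 − 16 = 46
  between Elm and Corby: 32 + 33 − 30 = 35
  between Corby and Sutton: 33 + 28 − 29 = 32
Cheapest insertion is between Sutton and Quarry, adding 18.
New total = 121 + 18 = 139.

Adding 18 blocks by placing Ridge on the Sutton–Quarry leg.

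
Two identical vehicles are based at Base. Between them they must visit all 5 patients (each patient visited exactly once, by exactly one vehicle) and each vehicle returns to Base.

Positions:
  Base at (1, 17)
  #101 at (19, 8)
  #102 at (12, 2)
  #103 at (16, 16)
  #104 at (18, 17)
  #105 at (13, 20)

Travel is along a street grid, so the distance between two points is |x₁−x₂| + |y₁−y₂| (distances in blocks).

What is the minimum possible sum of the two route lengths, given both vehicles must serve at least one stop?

Try each way of splitting the stops between the two vehicles (each non-empty) and, for each split, find the best tour for each vehicle:
  {#101} + {#102, #103, #104, #105}: 54 + 70 = 124
  {#102} + {#101, #103, #104, #105}: 52 + 60 = 112
  {#101, #102} + {#103, #104, #105}: 66 + 42 = 108
  {#103} + {#101, #102, #104, #105}: 32 + 72 = 104
  {#101, #103} + {#102, #104, #105}: 54 + 70 = 124
  {#102, #103} + {#101, #104, #105}: 60 + 60 = 120
  … (15 splits in total)
  {#101, #102, #103, #104} + {#105}: 68 + 30 = 98  ← best
Best: vehicle 1 Base → #102 → #101 → #104 → #103 → Base = 68; vehicle 2 Base → #105 → Base = 30; combined 98.

98 blocks — the smallest possible combined total.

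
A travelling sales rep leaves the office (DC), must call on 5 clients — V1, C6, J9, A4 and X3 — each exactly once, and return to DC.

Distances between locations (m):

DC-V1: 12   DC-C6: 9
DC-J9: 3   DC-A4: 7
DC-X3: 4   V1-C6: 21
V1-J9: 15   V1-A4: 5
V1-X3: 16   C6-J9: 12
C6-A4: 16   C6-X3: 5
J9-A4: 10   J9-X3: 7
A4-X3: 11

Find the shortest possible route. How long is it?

DC→V1→C6→J9→A4→X3→DC: 12+21+12+10+11+4 = 70
DC→V1→C6→J9→X3→A4→DC: 12+21+12+7+11+7 = 70
DC→V1→C6→A4→J9→X3→DC: 12+21+16+10+7+4 = 70
DC→V1→C6→A4→X3→J9→DC: 12+21+16+11+7+3 = 70
DC→V1→C6→X3→J9→A4→DC: 12+21+5+7+10+7 = 62
DC→V1→C6→X3→A4→J9→DC: 12+21+5+11+10+3 = 62
DC→V1→J9→C6→A4→X3→DC: 12+15+12+16+11+4 = 70
DC→V1→J9→C6→X3→A4→DC: 12+15+12+5+11+7 = 62
DC→V1→J9→A4→C6→X3→DC: 12+15+10+16+5+4 = 62
DC→V1→J9→A4→X3→C6→DC: 12+15+10+11+5+9 = 62
DC→V1→J9→X3→C6→A4→DC: 12+15+7+5+16+7 = 62
DC→V1→J9→X3→A4→C6→DC: 12+15+7+11+16+9 = 70
DC→V1→A4→C6→J9→X3→DC: 12+5+16+12+7+4 = 56
DC→V1→A4→C6→X3→J9→DC: 12+5+16+5+7+3 = 48
… (46 more)
The minimum is 48.
One optimal route: DC → V1 → A4 → C6 → X3 → J9 → DC (or its reverse).

48 m — the shortest possible round trip.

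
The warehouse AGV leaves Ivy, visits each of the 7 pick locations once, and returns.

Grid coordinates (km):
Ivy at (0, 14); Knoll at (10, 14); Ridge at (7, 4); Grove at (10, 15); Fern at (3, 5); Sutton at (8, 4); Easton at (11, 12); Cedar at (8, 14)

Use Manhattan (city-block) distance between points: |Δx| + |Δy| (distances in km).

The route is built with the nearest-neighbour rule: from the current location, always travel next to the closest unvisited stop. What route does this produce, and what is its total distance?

At Ivy the remaining stops are Cedar 8, Knoll 10, Grove 11, Fern 12, Easton 13, Ridge 17, Sutton 18; go to Cedar.
At Cedar the remaining stops are Knoll 2, Grove 3, Easton 5, Sutton 10, Ridge 11, Fern 14; go to Knoll.
At Knoll the remaining stops are Grove 1, Easton 3, Sutton 12, Ridge 13, Fern 16; go to Grove.
At Grove the remaining stops are Easton 4, Sutton 13, Ridge 14, Fern 17; go to Easton.
At Easton the remaining stops are Sutton 11, Ridge 12, Fern 15; go to Sutton.
At Sutton the remaining stops are Ridge 1, Fern 6; go to Ridge.
At Ridge the remaining stops are Fern 5; go to Fern.
Return Fern→Ivy: 12.
Total = 8 + 2 + 1 + 4 + 11 + 1 + 5 + 12 = 44.

44 km along Ivy → Cedar → Knoll → Grove → Easton → Sutton → Ridge → Fern → Ivy.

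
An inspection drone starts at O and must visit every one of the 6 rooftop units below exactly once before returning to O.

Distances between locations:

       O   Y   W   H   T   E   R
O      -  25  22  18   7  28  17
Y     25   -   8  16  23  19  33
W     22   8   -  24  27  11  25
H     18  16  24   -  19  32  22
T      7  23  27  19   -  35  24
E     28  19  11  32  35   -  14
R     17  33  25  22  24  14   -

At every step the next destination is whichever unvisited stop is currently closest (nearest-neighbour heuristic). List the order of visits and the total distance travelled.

At O the remaining stops are T 7, R 17, H 18, W 22, Y 25, E 28; go to T.
At T the remaining stops are H 19, Y 23, R 24, W 27, E 35; go to H.
At H the remaining stops are Y 16, R 22, W 24, E 32; go to Y.
At Y the remaining stops are W 8, E 19, R 33; go to W.
At W the remaining stops are E 11, R 25; go to E.
At E the remaining stops are R 14; go to R.
Return R→O: 17.
Total = 7 + 19 + 16 + 8 + 11 + 14 + 17 = 92.

Nearest-neighbour total = 92; route O → T → H → Y → W → E → R → O.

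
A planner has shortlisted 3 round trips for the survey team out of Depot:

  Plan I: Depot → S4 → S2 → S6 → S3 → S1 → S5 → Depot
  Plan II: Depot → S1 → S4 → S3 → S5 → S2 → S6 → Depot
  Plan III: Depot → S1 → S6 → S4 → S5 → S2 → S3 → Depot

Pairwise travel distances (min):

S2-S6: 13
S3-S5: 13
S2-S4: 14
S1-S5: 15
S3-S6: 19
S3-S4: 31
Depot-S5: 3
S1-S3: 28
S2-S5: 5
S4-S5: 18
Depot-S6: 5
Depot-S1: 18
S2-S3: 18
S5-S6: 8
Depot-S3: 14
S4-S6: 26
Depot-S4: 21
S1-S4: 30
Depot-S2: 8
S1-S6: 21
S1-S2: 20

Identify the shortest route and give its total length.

113 min — Plan I is the shortest.

Plan I: 21 + 14 + 13 + 19 + 28 + 15 + 3 = 113
Plan II: 18 + 30 + 31 + 13 + 5 + 13 + 5 = 115
Plan III: 18 + 21 + 26 + 18 + 5 + 18 + 14 = 120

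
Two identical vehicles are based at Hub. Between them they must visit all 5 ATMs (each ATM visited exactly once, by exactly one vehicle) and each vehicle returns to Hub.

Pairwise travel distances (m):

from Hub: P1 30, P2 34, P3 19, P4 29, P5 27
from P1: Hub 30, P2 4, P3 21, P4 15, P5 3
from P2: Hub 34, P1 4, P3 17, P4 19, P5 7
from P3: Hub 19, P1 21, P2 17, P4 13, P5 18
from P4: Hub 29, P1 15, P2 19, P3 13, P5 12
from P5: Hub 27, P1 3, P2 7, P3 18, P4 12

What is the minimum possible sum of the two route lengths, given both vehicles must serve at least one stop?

120 m — the smallest possible combined total.

Check every non-empty split of the stops between the two vehicles; for each half take its own optimal tour:
  {P1} + {P2, P3, P4, P5}: 60 + 84 = 144
  {P2} + {P1, P3, P4, P5}: 68 + 77 = 145
  {P1, P2} + {P3, P4, P5}: 68 + 71 = 139
  {P3} + {P1, P2, P4, P5}: 38 + 82 = 120
  {P1, P3} + {P2, P4, P5}: 70 + 82 = 152
  {P2, P3} + {P1, P4, P5}: 70 + 74 = 144
  … (15 splits in total)
Best: vehicle 1 Hub → P3 → Hub = 38; vehicle 2 Hub → P1 → P2 → P5 → P4 → Hub = 82; combined 120.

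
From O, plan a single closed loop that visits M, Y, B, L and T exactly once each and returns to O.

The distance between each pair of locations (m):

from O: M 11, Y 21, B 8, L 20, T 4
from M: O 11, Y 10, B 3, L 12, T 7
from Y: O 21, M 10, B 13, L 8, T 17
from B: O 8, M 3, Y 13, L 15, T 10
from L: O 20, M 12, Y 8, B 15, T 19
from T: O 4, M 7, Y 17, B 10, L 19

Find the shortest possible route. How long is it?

There are 60 distinct closed tours to check (reversals are equivalent).
O → M → Y → B → L → T → O: 11+10+13+15+19+4 = 72
O → M → Y → B → T → L → O: 11+10+13+10+19+20 = 83
O → M → Y → L → B → T → O: 11+10+8+15+10+4 = 58
O → M → Y → L → T → B → O: 11+10+8+19+10+8 = 66
O → M → Y → T → B → L → O: 11+10+17+10+15+20 = 83
O → M → Y → T → L → B → O: 11+10+17+19+15+8 = 80
O → M → B → Y → L → T → O: 11+3+13+8+19+4 = 58
O → M → B → Y → T → L → O: 11+3+13+17+19+20 = 83
O → M → B → L → Y → T → O: 11+3+15+8+17+4 = 58
O → M → B → L → T → Y → O: 11+3+15+19+17+21 = 86
O → M → B → T → Y → L → O: 11+3+10+17+8+20 = 69
O → M → B → T → L → Y → O: 11+3+10+19+8+21 = 72
O → M → L → Y → B → T → O: 11+12+8+13+10+4 = 58
O → M → L → Y → T → B → O: 11+12+8+17+10+8 = 66
… (46 more)
O → B → M → Y → L → T → O: 8+3+10+8+19+4 = 52  ← best
The minimum is 52.
One optimal route: O → B → M → Y → L → T → O (or its reverse).

Minimum total distance: 52 m.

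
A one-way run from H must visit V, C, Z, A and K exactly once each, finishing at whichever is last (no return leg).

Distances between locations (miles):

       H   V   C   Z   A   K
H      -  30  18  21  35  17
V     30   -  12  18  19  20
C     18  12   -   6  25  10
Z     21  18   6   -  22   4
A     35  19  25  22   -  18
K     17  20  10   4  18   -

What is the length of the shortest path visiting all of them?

58 miles — the minimum one-way total.

There are 5! = 120 possible orderings.
H → V → C → Z → A → K: 30+12+6+22+18 = 88
H → V → C → Z → K → A: 30+12+6+4+18 = 70
H → V → C → A → Z → K: 30+12+25+22+4 = 93
H → V → C → A → K → Z: 30+12+25+18+4 = 89
H → V → C → K → Z → A: 30+12+10+4+22 = 78
H → V → C → K → A → Z: 30+12+10+18+22 = 92
H → V → Z → C → A → K: 30+18+6+25+18 = 97
H → V → Z → C → K → A: 30+18+6+10+18 = 82
H → V → Z → A → C → K: 30+18+22+25+10 = 105
H → V → Z → A → K → C: 30+18+22+18+10 = 98
H → V → Z → K → C → A: 30+18+4+10+25 = 87
H → V → Z → K → A → C: 30+18+4+18+25 = 95
H → V → A → C → Z → K: 30+19+25+6+4 = 84
H → V → A → C → K → Z: 30+19+25+10+4 = 88
… (106 more)
H → K → Z → C → V → A: 17+4+6+12+19 = 58  ← best
The minimum is 58.
One shortest path: H → K → Z → C → V → A.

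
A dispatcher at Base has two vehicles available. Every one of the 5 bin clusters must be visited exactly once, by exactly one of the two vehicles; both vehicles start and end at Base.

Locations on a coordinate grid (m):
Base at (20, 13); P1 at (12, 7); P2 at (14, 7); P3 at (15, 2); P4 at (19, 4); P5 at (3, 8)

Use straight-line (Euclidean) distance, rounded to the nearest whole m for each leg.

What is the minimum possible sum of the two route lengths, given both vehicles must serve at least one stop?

Try each way of splitting the stops between the two vehicles (each non-empty) and, for each split, find the best tour for each vehicle:
  {P1} + {P2, P3, P4, P5}: 20 + 45 = 65
  {P2} + {P1, P3, P4, P5}: 16 + 45 = 61
  {P1, P2} + {P3, P4, P5}: 20 + 44 = 64
  {P3} + {P1, P2, P4, P5}: 24 + 44 = 68
  {P1, P3} + {P2, P4, P5}: 28 + 44 = 72
  {P2, P3} + {P1, P4, P5}: 25 + 44 = 69
  … (15 splits in total)
Best: vehicle 1 Base → P2 → Base = 16; vehicle 2 Base → P1 → P5 → P3 → P4 → Base = 45; combined 61.

61 m — the smallest possible combined total.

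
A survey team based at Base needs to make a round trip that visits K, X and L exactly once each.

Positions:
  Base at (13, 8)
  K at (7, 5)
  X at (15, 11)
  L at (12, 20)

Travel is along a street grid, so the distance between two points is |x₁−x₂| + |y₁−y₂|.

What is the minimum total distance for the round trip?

46 — the shortest possible round trip.

There are 3 distinct closed tours to check (reversals are equivalent).
Base→K→X→L→Base: 9+14+12+13 = 48
Base→K→L→X→Base: 9+20+12+5 = 46
Base→X→K→L→Base: 5+14+20+13 = 52
The minimum is 46.
One optimal route: Base → K → L → X → Base (or its reverse).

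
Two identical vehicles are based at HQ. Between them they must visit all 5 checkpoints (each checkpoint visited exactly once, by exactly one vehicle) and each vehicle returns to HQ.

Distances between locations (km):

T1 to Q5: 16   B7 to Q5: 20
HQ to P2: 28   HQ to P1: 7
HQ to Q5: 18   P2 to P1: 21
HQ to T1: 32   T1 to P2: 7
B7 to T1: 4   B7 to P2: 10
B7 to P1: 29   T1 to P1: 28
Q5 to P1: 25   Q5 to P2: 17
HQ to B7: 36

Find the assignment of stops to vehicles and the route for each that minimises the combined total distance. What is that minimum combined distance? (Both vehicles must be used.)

Try each way of splitting the stops between the two vehicles (each non-empty) and, for each split, find the best tour for each vehicle:
  {B7} + {T1, Q5, P2, P1}: 72 + 69 = 141
  {T1} + {B7, Q5, P2, P1}: 64 + 76 = 140
  {B7, T1} + {Q5, P2, P1}: 72 + 63 = 135
  {Q5} + {B7, T1, P2, P1}: 36 + 74 = 110
  {B7, Q5} + {T1, P2, P1}: 74 + 67 = 141
  {T1, Q5} + {B7, P2, P1}: 66 + 74 = 140
  … (15 splits in total)
  {B7, T1, Q5, P2} + {P1}: 76 + 14 = 90  ← best
Best: vehicle 1 HQ → Q5 → T1 → B7 → P2 → HQ = 76; vehicle 2 HQ → P1 → HQ = 14; combined 90.

90 km — the smallest possible combined total.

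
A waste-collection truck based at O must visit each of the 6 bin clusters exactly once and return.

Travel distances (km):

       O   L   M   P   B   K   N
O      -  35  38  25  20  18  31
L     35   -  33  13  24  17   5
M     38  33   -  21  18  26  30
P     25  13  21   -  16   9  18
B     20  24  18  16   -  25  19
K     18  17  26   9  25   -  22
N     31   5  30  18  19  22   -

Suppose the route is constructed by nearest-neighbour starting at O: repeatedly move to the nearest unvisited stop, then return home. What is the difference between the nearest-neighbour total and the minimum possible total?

The nearest-neighbour route is 7 km longer than optimal.

O: K=18, B=20, P=25, N=31, L=35, M=38 ⇒ K
K: P=9, L=17, N=22, B=25, M=26 ⇒ P
P: L=13, B=16, N=18, M=21 ⇒ L
L: N=5, B=24, M=33 ⇒ N
N: B=19, M=30 ⇒ B
B: M=18 ⇒ M
NN route O → K → P → L → N → B → M → O costs 120.
Optimal: O → B → M → N → L → P → K → O costs 113 (by enumerating all 360 distinct tours).
Excess = 120 − 113 = 7.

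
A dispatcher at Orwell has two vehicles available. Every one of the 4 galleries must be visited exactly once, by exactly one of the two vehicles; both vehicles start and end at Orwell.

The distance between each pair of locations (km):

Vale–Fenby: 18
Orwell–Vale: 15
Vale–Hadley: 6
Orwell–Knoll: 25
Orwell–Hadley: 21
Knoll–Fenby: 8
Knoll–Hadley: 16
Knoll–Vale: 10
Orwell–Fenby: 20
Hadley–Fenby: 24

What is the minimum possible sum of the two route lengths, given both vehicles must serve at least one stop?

Minimum combined distance: 95 km.

There are 2^3 − 1 = 7 ways to divide the 4 stops into two non-empty groups. For each, the best each vehicle can do is its own shortest tour through its group:
  {Knoll} + {Vale, Hadley, Fenby}: 50 + 65 = 115
  {Vale} + {Knoll, Hadley, Fenby}: 30 + 65 = 95
  {Knoll, Vale} + {Hadley, Fenby}: 50 + 65 = 115
  {Hadley} + {Knoll, Vale, Fenby}: 42 + 53 = 95
  {Knoll, Hadley} + {Vale, Fenby}: 62 + 53 = 115
  {Vale, Hadley} + {Knoll, Fenby}: 42 + 53 = 95
  … (7 splits in total)
Best: vehicle 1 Orwell → Vale → Orwell = 30; vehicle 2 Orwell → Hadley → Knoll → Fenby → Orwell = 65; combined 95.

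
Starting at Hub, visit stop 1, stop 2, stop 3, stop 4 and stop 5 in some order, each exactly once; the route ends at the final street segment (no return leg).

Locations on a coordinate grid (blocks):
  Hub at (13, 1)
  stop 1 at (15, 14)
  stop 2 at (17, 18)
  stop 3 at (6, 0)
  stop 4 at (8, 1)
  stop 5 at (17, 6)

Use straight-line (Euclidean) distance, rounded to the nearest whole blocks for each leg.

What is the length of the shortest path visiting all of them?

Minimum one-way distance = 31 blocks.

There are 5! = 120 possible orderings.
Hub → stop 1 → stop 2 → stop 3 → stop 4 → stop 5: 13+4+21+2+10 = 50
Hub → stop 1 → stop 2 → stop 3 → stop 5 → stop 4: 13+4+21+13+10 = 61
Hub → stop 1 → stop 2 → stop 4 → stop 3 → stop 5: 13+4+19+2+13 = 51
Hub → stop 1 → stop 2 → stop 4 → stop 5 → stop 3: 13+4+19+10+13 = 59
Hub → stop 1 → stop 2 → stop 5 → stop 3 → stop 4: 13+4+12+13+2 = 44
Hub → stop 1 → stop 2 → stop 5 → stop 4 → stop 3: 13+4+12+10+2 = 41
Hub → stop 1 → stop 3 → stop 2 → stop 4 → stop 5: 13+17+21+19+10 = 80
Hub → stop 1 → stop 3 → stop 2 → stop 5 → stop 4: 13+17+21+12+10 = 73
Hub → stop 1 → stop 3 → stop 4 → stop 2 → stop 5: 13+17+2+19+12 = 63
Hub → stop 1 → stop 3 → stop 4 → stop 5 → stop 2: 13+17+2+10+12 = 54
Hub → stop 1 → stop 3 → stop 5 → stop 2 → stop 4: 13+17+13+12+19 = 74
Hub → stop 1 → stop 3 → stop 5 → stop 4 → stop 2: 13+17+13+10+19 = 72
Hub → stop 1 → stop 4 → stop 2 → stop 3 → stop 5: 13+15+19+21+13 = 81
Hub → stop 1 → stop 4 → stop 2 → stop 5 → stop 3: 13+15+19+12+13 = 72
… (106 more)
Hub → stop 3 → stop 4 → stop 5 → stop 1 → stop 2: 7+2+10+8+4 = 31  ← best
The minimum is 31.
One shortest path: Hub → stop 3 → stop 4 → stop 5 → stop 1 → stop 2.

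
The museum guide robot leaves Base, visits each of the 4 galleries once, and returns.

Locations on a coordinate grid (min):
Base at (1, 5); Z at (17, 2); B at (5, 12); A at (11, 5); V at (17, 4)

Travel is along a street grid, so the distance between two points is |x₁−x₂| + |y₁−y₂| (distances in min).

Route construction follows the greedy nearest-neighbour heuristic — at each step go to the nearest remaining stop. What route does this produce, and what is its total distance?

Base → [A:10 / B:11 / V:17 / Z:19] → A (10)
A → [V:7 / Z:9 / B:13] → V (7)
V → [Z:2 / B:20] → Z (2)
Z → [B:22] → B (22)
Return B→Base: 11.
Total = 10 + 7 + 2 + 22 + 11 = 52.

Nearest-neighbour total = 52 min; route Base → A → V → Z → B → Base.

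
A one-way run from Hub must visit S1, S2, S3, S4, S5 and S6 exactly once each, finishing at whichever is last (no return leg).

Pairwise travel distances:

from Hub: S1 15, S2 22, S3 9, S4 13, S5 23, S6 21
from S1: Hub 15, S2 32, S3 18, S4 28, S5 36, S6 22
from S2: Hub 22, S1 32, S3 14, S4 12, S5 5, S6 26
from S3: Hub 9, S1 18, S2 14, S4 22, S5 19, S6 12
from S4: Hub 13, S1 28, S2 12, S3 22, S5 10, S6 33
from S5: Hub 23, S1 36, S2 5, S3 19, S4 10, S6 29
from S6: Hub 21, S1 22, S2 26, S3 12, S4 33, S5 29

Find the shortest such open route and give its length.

76 — the minimum one-way total.

There are 6! = 720 possible orderings.
Hub → S1 → S2 → S3 → S4 → S5 → S6: 15+32+14+22+10+29 = 122
Hub → S1 → S2 → S3 → S4 → S6 → S5: 15+32+14+22+33+29 = 145
Hub → S1 → S2 → S3 → S5 → S4 → S6: 15+32+14+19+10+33 = 123
Hub → S1 → S2 → S3 → S5 → S6 → S4: 15+32+14+19+29+33 = 142
Hub → S1 → S2 → S3 → S6 → S4 → S5: 15+32+14+12+33+10 = 116
Hub → S1 → S2 → S3 → S6 → S5 → S4: 15+32+14+12+29+10 = 112
Hub → S1 → S2 → S4 → S3 → S5 → S6: 15+32+12+22+19+29 = 129
Hub → S1 → S2 → S4 → S3 → S6 → S5: 15+32+12+22+12+29 = 122
… (712 more)
Hub → S4 → S5 → S2 → S3 → S6 → S1: 13+10+5+14+12+22 = 76  ← best
The minimum is 76.
One shortest path: Hub → S4 → S5 → S2 → S3 → S6 → S1.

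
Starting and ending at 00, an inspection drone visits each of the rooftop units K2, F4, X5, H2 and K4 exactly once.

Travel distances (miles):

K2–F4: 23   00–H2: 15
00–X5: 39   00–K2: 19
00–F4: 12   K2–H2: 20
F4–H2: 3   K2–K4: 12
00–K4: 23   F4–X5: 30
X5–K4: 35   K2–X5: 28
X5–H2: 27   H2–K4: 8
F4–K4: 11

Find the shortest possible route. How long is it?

00 - K2 - F4 - X5 - H2 - K4 - 00: 19+23+30+27+8+23 = 130
00 - K2 - F4 - X5 - K4 - H2 - 00: 19+23+30+35+8+15 = 130
00 - K2 - F4 - H2 - X5 - K4 - 00: 19+23+3+27+35+23 = 130
00 - K2 - F4 - H2 - K4 - X5 - 00: 19+23+3+8+35+39 = 127
00 - K2 - F4 - K4 - X5 - H2 - 00: 19+23+11+35+27+15 = 130
00 - K2 - F4 - K4 - H2 - X5 - 00: 19+23+11+8+27+39 = 127
00 - K2 - X5 - F4 - H2 - K4 - 00: 19+28+30+3+8+23 = 111
00 - K2 - X5 - F4 - K4 - H2 - 00: 19+28+30+11+8+15 = 111
00 - K2 - X5 - H2 - F4 - K4 - 00: 19+28+27+3+11+23 = 111
00 - K2 - X5 - H2 - K4 - F4 - 00: 19+28+27+8+11+12 = 105
00 - K2 - X5 - K4 - F4 - H2 - 00: 19+28+35+11+3+15 = 111
00 - K2 - X5 - K4 - H2 - F4 - 00: 19+28+35+8+3+12 = 105
00 - K2 - H2 - F4 - X5 - K4 - 00: 19+20+3+30+35+23 = 130
00 - K2 - H2 - F4 - K4 - X5 - 00: 19+20+3+11+35+39 = 127
… (46 more)
00 - F4 - H2 - K4 - K2 - X5 - 00: 12+3+8+12+28+39 = 102  ← best
The minimum is 102.
One optimal route: 00 → F4 → H2 → K4 → K2 → X5 → 00 (or its reverse).

Shortest round trip = 102 miles.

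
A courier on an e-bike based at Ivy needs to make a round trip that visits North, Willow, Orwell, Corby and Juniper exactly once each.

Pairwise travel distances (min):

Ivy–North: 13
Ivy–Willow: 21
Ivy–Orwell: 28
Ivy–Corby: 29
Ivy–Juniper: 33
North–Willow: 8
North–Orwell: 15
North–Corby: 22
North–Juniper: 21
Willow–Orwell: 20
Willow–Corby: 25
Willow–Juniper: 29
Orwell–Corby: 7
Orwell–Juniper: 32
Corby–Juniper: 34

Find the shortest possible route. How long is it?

There are 60 distinct closed tours to check (reversals are equivalent).
Ivy - North - Willow - Orwell - Corby - Juniper - Ivy: 13+8+20+7+34+33 = 115
Ivy - North - Willow - Orwell - Juniper - Corby - Ivy: 13+8+20+32+34+29 = 136
Ivy - North - Willow - Corby - Orwell - Juniper - Ivy: 13+8+25+7+32+33 = 118
Ivy - North - Willow - Corby - Juniper - Orwell - Ivy: 13+8+25+34+32+28 = 140
Ivy - North - Willow - Juniper - Orwell - Corby - Ivy: 13+8+29+32+7+29 = 118
Ivy - North - Willow - Juniper - Corby - Orwell - Ivy: 13+8+29+34+7+28 = 119
Ivy - North - Orwell - Willow - Corby - Juniper - Ivy: 13+15+20+25+34+33 = 140
Ivy - North - Orwell - Willow - Juniper - Corby - Ivy: 13+15+20+29+34+29 = 140
Ivy - North - Orwell - Corby - Willow - Juniper - Ivy: 13+15+7+25+29+33 = 122
Ivy - North - Orwell - Corby - Juniper - Willow - Ivy: 13+15+7+34+29+21 = 119
Ivy - North - Orwell - Juniper - Willow - Corby - Ivy: 13+15+32+29+25+29 = 143
Ivy - North - Orwell - Juniper - Corby - Willow - Ivy: 13+15+32+34+25+21 = 140
Ivy - North - Corby - Willow - Orwell - Juniper - Ivy: 13+22+25+20+32+33 = 145
Ivy - North - Corby - Willow - Juniper - Orwell - Ivy: 13+22+25+29+32+28 = 149
… (46 more)
The minimum is 115.
One optimal route: Ivy → North → Willow → Orwell → Corby → Juniper → Ivy (or its reverse).

Minimum total distance: 115 min.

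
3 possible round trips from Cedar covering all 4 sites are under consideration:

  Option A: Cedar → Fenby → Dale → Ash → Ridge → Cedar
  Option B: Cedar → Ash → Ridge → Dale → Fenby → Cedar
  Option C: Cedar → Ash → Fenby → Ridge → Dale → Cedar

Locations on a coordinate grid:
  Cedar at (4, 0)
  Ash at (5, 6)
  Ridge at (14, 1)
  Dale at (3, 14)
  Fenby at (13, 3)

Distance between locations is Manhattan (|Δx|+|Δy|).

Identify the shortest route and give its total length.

Shortest is Option C, total 60.

Option A: 12 + 21 + 10 + 14 + 11 = 68
Option B: 7 + 14 + 24 + 21 + 12 = 78
Option C: 7 + 11 + 3 + 24 + 15 = 60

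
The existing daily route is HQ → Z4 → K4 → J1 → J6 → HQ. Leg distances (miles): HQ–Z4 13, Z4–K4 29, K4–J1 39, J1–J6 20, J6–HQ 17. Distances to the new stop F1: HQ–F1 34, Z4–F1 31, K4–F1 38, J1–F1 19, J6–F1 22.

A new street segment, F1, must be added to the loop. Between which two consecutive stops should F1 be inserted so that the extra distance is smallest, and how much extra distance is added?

+18 miles — insert F1 between K4 and J1.

Insertion cost between consecutive stops i–j is d(i,F1) + d(F1,j) − d(i,j):
  between HQ and Z4: 34 + 31 − 13 = 52
  between Z4 and K4: 31 + 38 − 29 = 40
  between K4 and J1: 38 + 19 − 39 = 18
  between J1 and J6: 19 + 22 − 20 = 21
  between J6 and HQ: 22 + 34 − 17 = 39
Cheapest insertion is between K4 and J1, adding 18.
New total = 118 + 18 = 136.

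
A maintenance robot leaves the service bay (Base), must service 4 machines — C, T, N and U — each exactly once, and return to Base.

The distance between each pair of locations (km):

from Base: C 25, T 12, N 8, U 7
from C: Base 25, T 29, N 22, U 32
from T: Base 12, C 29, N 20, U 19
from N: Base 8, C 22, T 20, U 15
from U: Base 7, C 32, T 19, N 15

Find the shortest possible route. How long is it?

85 km — the shortest possible round trip.

There are 12 distinct closed tours to check (reversals are equivalent).
Base - C - T - N - U - Base: 25+29+20+15+7 = 96
Base - C - T - U - N - Base: 25+29+19+15+8 = 96
Base - C - N - T - U - Base: 25+22+20+19+7 = 93
Base - C - N - U - T - Base: 25+22+15+19+12 = 93
Base - C - U - T - N - Base: 25+32+19+20+8 = 104
Base - C - U - N - T - Base: 25+32+15+20+12 = 104
Base - T - C - N - U - Base: 12+29+22+15+7 = 85
Base - T - C - U - N - Base: 12+29+32+15+8 = 96
Base - T - N - C - U - Base: 12+20+22+32+7 = 93
Base - T - U - C - N - Base: 12+19+32+22+8 = 93
Base - N - C - T - U - Base: 8+22+29+19+7 = 85
Base - N - T - C - U - Base: 8+20+29+32+7 = 96
The minimum is 85.
One optimal route: Base → T → C → N → U → Base (or its reverse).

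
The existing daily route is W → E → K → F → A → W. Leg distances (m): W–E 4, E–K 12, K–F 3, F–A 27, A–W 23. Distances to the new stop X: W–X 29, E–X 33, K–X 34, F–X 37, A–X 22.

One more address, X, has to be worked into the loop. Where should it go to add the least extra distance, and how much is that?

+28 m — insert X between A and W.

Insertion cost between consecutive stops i–j is d(i,X) + d(X,j) − d(i,j):
  between W and E: 29 + 33 − 4 = 58
  between E and K: 33 + 34 − 12 = 55
  between K and F: 34 + 37 − 3 = 68
  between F and A: 37 + 22 − 27 = 32
  between A and W: 22 + 29 − 23 = 28
Cheapest insertion is between A and W, adding 28.
New total = 69 + 28 = 97.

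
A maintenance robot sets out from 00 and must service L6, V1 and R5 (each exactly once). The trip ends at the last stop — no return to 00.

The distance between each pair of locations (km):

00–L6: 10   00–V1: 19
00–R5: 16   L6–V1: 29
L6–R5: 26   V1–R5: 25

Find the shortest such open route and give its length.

There are 3! = 6 possible orderings.
00→L6→V1→R5: 10+29+25 = 64
00→L6→R5→V1: 10+26+25 = 61
00→V1→L6→R5: 19+29+26 = 74
00→V1→R5→L6: 19+25+26 = 70
00→R5→L6→V1: 16+26+29 = 71
00→R5→V1→L6: 16+25+29 = 70
The minimum is 61.
One shortest path: 00 → L6 → R5 → V1.

61 km — the minimum one-way total.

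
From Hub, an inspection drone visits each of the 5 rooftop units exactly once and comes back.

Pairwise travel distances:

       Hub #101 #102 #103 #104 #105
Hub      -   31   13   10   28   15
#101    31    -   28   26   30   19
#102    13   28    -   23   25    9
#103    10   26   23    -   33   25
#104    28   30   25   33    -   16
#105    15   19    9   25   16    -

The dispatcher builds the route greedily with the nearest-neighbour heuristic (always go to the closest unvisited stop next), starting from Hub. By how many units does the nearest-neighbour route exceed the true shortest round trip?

Hub: #103=10, #102=13, #105=15, #104=28, #101=31 ⇒ #103
#103: #102=23, #105=25, #101=26, #104=33 ⇒ #102
#102: #105=9, #104=25, #101=28 ⇒ #105
#105: #104=16, #101=19 ⇒ #104
#104: #101=30 ⇒ #101
NN route Hub → #103 → #102 → #105 → #104 → #101 → Hub costs 119.
Optimal: Hub → #102 → #105 → #104 → #101 → #103 → Hub costs 104 (by enumerating all 60 distinct tours).
Excess = 119 − 104 = 15.

Excess over optimum: 15.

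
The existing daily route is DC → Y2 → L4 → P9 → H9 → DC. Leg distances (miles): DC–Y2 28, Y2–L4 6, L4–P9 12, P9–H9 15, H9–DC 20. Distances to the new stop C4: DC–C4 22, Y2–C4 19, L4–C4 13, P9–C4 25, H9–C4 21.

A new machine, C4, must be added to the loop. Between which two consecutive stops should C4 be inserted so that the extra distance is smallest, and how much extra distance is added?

Adding 13 miles by placing C4 on the DC–Y2 leg.

Insertion cost between consecutive stops i–j is d(i,C4) + d(C4,j) − d(i,j):
  between DC and Y2: 22 + 19 − 28 = 13
  between Y2 and L4: 19 + 13 − 6 = 26
  between L4 and P9: 13 + 25 − 12 = 26
  between P9 and H9: 25 + 21 − 15 = 31
  between H9 and DC: 21 + 22 − 20 = 23
Cheapest insertion is between DC and Y2, adding 13.
New total = 81 + 13 = 94.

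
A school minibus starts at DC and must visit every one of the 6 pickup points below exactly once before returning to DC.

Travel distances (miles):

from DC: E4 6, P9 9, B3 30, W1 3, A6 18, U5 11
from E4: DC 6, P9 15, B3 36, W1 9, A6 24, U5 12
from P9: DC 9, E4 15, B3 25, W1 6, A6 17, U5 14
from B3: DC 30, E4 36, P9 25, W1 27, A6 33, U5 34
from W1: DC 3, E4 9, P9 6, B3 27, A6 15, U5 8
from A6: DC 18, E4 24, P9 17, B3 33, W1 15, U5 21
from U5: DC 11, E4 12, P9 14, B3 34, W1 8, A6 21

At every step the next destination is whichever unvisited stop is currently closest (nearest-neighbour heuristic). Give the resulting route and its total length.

DC → [W1:3 / E4:6 / P9:9 / U5:11 / A6:18 / B3:30] → W1 (3)
W1 → [P9:6 / U5:8 / E4:9 / A6:15 / B3:27] → P9 (6)
P9 → [U5:14 / E4:15 / A6:17 / B3:25] → U5 (14)
U5 → [E4:12 / A6:21 / B3:34] → E4 (12)
E4 → [A6:24 / B3:36] → A6 (24)
A6 → [B3:33] → B3 (33)
Return B3→DC: 30.
Total = 3 + 6 + 14 + 12 + 24 + 33 + 30 = 122.

122 miles along DC → W1 → P9 → U5 → E4 → A6 → B3 → DC.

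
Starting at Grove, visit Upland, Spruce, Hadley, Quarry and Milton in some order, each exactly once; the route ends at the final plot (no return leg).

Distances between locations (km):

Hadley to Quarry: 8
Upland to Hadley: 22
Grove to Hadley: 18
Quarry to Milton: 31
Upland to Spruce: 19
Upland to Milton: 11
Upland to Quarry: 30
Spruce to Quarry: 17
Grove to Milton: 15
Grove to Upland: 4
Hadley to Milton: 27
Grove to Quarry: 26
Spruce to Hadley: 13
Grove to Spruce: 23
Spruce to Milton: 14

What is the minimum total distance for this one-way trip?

Minimum one-way distance = 50 km.

There are 5! = 120 possible orderings.
Grove - Upland - Spruce - Hadley - Quarry - Milton: 4+19+13+8+31 = 75
Grove - Upland - Spruce - Hadley - Milton - Quarry: 4+19+13+27+31 = 94
Grove - Upland - Spruce - Quarry - Hadley - Milton: 4+19+17+8+27 = 75
Grove - Upland - Spruce - Quarry - Milton - Hadley: 4+19+17+31+27 = 98
Grove - Upland - Spruce - Milton - Hadley - Quarry: 4+19+14+27+8 = 72
Grove - Upland - Spruce - Milton - Quarry - Hadley: 4+19+14+31+8 = 76
Grove - Upland - Hadley - Spruce - Quarry - Milton: 4+22+13+17+31 = 87
Grove - Upland - Hadley - Spruce - Milton - Quarry: 4+22+13+14+31 = 84
Grove - Upland - Hadley - Quarry - Spruce - Milton: 4+22+8+17+14 = 65
Grove - Upland - Hadley - Quarry - Milton - Spruce: 4+22+8+31+14 = 79
Grove - Upland - Hadley - Milton - Spruce - Quarry: 4+22+27+14+17 = 84
Grove - Upland - Hadley - Milton - Quarry - Spruce: 4+22+27+31+17 = 101
Grove - Upland - Quarry - Spruce - Hadley - Milton: 4+30+17+13+27 = 91
Grove - Upland - Quarry - Spruce - Milton - Hadley: 4+30+17+14+27 = 92
… (106 more)
Grove - Upland - Milton - Spruce - Hadley - Quarry: 4+11+14+13+8 = 50  ← best
The minimum is 50.
One shortest path: Grove → Upland → Milton → Spruce → Hadley → Quarry.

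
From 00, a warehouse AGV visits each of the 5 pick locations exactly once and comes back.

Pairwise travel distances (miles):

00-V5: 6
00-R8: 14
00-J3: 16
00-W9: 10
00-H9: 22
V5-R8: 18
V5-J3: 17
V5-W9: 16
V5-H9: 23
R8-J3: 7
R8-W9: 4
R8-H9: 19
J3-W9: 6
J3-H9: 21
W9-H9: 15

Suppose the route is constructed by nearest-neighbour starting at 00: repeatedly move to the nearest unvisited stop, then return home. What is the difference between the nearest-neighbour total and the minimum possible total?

00: V5=6, W9=10, R8=14, J3=16, H9=22 ⇒ V5
V5: W9=16, J3=17, R8=18, H9=23 ⇒ W9
W9: R8=4, J3=6, H9=15 ⇒ R8
R8: J3=7, H9=19 ⇒ J3
J3: H9=21 ⇒ H9
NN route 00 → V5 → W9 → R8 → J3 → H9 → 00 costs 76.
Optimal: 00 → V5 → J3 → R8 → W9 → H9 → 00 costs 71 (by enumerating all 60 distinct tours).
Excess = 76 − 71 = 5.

The nearest-neighbour route is 5 miles longer than optimal.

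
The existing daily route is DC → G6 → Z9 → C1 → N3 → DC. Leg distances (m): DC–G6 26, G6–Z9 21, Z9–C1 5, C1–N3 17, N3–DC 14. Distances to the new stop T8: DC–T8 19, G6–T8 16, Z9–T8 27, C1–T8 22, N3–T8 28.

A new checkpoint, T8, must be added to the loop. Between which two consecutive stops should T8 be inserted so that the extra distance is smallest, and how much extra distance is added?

Insertion cost between consecutive stops i–j is d(i,T8) + d(T8,j) − d(i,j):
  between DC and G6: 19 + 16 − 26 = 9
  between G6 and Z9: 16 + 27 − 21 = 22
  between Z9 and C1: 27 + 22 − 5 = 44
  between C1 and N3: 22 + 28 − 17 = 33
  between N3 and DC: 28 + 19 − 14 = 33
Cheapest insertion is between DC and G6, adding 9.
New total = 83 + 9 = 92.

Adding 9 m by placing T8 on the DC–G6 leg.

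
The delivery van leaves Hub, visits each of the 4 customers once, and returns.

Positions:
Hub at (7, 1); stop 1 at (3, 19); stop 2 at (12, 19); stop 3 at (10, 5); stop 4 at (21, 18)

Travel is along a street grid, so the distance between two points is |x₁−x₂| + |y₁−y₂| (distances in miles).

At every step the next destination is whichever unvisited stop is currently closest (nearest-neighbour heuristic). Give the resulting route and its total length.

Hub → [stop 3:7 / stop 1:22 / stop 2:23 / stop 4:31] → stop 3 (7)
stop 3 → [stop 2:16 / stop 1:21 / stop 4:24] → stop 2 (16)
stop 2 → [stop 1:9 / stop 4:10] → stop 1 (9)
stop 1 → [stop 4:19] → stop 4 (19)
Return stop 4→Hub: 31.
Total = 7 + 16 + 9 + 19 + 31 = 82.

Nearest-neighbour total = 82 miles; route Hub → stop 3 → stop 2 → stop 1 → stop 4 → Hub.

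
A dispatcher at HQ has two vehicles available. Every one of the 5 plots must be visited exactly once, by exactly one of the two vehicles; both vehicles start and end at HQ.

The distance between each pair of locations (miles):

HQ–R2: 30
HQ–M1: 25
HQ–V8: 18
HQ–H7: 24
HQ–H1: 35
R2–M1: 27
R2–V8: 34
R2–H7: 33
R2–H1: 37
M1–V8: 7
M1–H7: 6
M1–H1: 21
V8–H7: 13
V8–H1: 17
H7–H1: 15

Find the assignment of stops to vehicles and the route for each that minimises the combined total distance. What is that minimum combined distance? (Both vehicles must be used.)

Try each way of splitting the stops between the two vehicles (each non-empty) and, for each split, find the best tour for each vehicle:
  {R2} + {M1, V8, H7, H1}: 60 + 81 = 141
  {M1} + {R2, V8, H7, H1}: 50 + 113 = 163
  {R2, M1} + {V8, H7, H1}: 82 + 74 = 156
  {V8} + {R2, M1, H7, H1}: 36 + 113 = 149
  {R2, V8} + {M1, H7, H1}: 82 + 81 = 163
  {M1, V8} + {R2, H7, H1}: 50 + 106 = 156
  … (15 splits in total)
Best: vehicle 1 HQ → R2 → HQ = 60; vehicle 2 HQ → M1 → H7 → H1 → V8 → HQ = 81; combined 141.

Minimum combined distance: 141 miles.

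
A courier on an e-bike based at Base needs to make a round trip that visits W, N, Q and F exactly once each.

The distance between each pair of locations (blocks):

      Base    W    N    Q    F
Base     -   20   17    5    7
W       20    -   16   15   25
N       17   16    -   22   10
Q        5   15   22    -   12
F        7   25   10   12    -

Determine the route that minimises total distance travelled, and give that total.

Base-W-N-Q-F-Base: 20+16+22+12+7 = 77
Base-W-N-F-Q-Base: 20+16+10+12+5 = 63
Base-W-Q-N-F-Base: 20+15+22+10+7 = 74
Base-W-Q-F-N-Base: 20+15+12+10+17 = 74
Base-W-F-N-Q-Base: 20+25+10+22+5 = 82
Base-W-F-Q-N-Base: 20+25+12+22+17 = 96
Base-N-W-Q-F-Base: 17+16+15+12+7 = 67
Base-N-W-F-Q-Base: 17+16+25+12+5 = 75
Base-N-Q-W-F-Base: 17+22+15+25+7 = 86
Base-N-F-W-Q-Base: 17+10+25+15+5 = 72
Base-Q-W-N-F-Base: 5+15+16+10+7 = 53
Base-Q-N-W-F-Base: 5+22+16+25+7 = 75
The minimum is 53.
One optimal route: Base → Q → W → N → F → Base (or its reverse).

Shortest round trip = 53 blocks.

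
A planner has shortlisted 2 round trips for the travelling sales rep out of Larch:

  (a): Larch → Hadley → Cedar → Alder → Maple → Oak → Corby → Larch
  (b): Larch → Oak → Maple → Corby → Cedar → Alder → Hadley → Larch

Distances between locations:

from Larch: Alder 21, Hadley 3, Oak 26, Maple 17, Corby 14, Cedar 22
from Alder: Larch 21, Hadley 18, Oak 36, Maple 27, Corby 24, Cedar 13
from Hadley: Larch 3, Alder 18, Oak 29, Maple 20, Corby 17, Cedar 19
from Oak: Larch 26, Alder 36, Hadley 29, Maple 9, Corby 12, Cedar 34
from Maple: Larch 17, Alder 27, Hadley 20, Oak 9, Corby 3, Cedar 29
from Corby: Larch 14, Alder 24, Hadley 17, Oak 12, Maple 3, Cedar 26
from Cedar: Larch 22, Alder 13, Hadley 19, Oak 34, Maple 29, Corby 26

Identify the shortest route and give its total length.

(a): 3 + 19 + 13 + 27 + 9 + 12 + 14 = 97
(b): 26 + 9 + 3 + 26 + 13 + 18 + 3 = 98

Shortest is (a), total 97.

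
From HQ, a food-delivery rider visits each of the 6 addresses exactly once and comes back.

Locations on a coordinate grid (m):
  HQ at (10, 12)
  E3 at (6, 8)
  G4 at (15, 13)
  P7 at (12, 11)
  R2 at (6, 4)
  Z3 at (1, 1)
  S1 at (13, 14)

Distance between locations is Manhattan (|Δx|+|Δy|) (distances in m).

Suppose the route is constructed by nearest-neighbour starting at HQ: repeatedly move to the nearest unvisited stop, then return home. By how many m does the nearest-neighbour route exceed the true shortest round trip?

Excess over optimum: 2 m.

From HQ: P7=3, S1=5, G4=6, E3=8, R2=12, Z3=20 → choose P7 (3).
From P7: S1=4, G4=5, E3=9, R2=13, Z3=21 → choose S1 (4).
From S1: G4=3, E3=13, R2=17, Z3=25 → choose G4 (3).
From G4: E3=14, R2=18, Z3=26 → choose E3 (14).
From E3: R2=4, Z3=12 → choose R2 (4).
From R2: Z3=8 → choose Z3 (8).
NN route HQ → P7 → S1 → G4 → E3 → R2 → Z3 → HQ costs 56.
Optimal: HQ → E3 → R2 → Z3 → P7 → G4 → S1 → HQ costs 54 (by enumerating all 360 distinct tours).
Excess = 56 − 54 = 2.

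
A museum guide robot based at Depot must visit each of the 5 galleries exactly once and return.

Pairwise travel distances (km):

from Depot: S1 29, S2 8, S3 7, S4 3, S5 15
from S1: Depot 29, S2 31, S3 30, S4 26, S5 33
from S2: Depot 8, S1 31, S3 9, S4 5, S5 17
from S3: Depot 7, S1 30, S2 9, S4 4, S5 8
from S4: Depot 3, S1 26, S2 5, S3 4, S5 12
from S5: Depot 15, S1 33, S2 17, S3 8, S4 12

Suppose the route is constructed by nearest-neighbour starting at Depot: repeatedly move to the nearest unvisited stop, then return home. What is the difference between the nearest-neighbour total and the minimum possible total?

5 km longer than the optimal tour.

From Depot: S4=3, S3=7, S2=8, S5=15, S1=29 → choose S4 (3).
From S4: S3=4, S2=5, S5=12, S1=26 → choose S3 (4).
From S3: S5=8, S2=9, S1=30 → choose S5 (8).
From S5: S2=17, S1=33 → choose S2 (17).
From S2: S1=31 → choose S1 (31).
NN route Depot → S4 → S3 → S5 → S2 → S1 → Depot costs 92.
Optimal: Depot → S1 → S5 → S3 → S2 → S4 → Depot costs 87 (by enumerating all 60 distinct tours).
Excess = 92 − 87 = 5.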